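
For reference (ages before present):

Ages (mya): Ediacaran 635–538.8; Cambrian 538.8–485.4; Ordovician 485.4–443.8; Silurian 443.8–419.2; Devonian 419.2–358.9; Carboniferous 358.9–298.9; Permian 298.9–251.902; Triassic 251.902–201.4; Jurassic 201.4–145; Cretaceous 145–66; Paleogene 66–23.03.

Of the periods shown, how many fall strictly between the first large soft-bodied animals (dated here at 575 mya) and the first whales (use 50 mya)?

9

The older date is 575 Ma and the younger is 50 Ma.
Periods with start < 575 and end > 50 Ma: Cambrian (538.8–485.4), Ordovician (485.4–443.8), Silurian (443.8–419.2), Devonian (419.2–358.9), Carboniferous (358.9–298.9), Permian (298.9–251.902), Triassic (251.902–201.4), Jurassic (201.4–145), Cretaceous (145–66).
That is 9 complete periods.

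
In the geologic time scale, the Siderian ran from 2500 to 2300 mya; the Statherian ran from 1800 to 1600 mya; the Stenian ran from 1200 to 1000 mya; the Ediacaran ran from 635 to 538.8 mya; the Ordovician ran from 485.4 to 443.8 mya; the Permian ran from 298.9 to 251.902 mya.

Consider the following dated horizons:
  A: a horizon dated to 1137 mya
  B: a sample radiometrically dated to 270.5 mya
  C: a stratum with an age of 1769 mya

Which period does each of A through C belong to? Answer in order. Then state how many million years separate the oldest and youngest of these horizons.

A — Stenian; B — Permian; C — Statherian; span 1498.5 million years

A: 1137 Ma lies in 1200–1000 Ma, so Stenian.
B: 270.5 Ma lies in 298.9–251.902 Ma, so Permian.
C: 1769 Ma lies in 1800–1600 Ma, so Statherian.
Oldest = 1769 Ma, youngest = 270.5 Ma → span 1498.5 Myr.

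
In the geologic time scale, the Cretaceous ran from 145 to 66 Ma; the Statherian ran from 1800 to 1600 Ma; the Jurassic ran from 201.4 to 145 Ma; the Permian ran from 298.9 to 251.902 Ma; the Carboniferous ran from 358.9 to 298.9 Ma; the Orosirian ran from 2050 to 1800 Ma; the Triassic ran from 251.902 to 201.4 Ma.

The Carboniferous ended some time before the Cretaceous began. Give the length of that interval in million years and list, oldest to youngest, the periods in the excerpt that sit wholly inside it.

153.9 million years; Permian, Triassic, Jurassic

End of Carboniferous = 298.9 Ma; start of Cretaceous = 145 Ma.
Gap = 298.9 − 145 = 153.9 Myr.
Periods wholly inside 298.9–145 Ma: Permian (298.9–251.902), Triassic (251.902–201.4), Jurassic (201.4–145).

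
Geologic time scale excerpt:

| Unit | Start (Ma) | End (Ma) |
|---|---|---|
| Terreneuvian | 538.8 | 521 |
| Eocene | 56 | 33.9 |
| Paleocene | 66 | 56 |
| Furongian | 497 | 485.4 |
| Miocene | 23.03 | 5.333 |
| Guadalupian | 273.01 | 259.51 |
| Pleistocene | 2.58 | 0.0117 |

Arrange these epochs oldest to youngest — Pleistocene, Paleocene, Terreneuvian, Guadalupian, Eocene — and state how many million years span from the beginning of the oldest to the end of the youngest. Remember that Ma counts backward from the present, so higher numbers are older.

From the excerpt: Pleistocene 2.58–0.0117; Paleocene 66–56; Terreneuvian 538.8–521; Guadalupian 273.01–259.51; Eocene 56–33.9 (Ma).
Larger Ma is earlier, so the oldest is Terreneuvian and the youngest is Pleistocene; oldest to youngest: Terreneuvian, Guadalupian, Paleocene, Eocene, Pleistocene.
Oldest start 538.8 minus youngest end 0.0117 gives 538.7883 Myr overall.

Terreneuvian → Guadalupian → Paleocene → Eocene → Pleistocene; total span 538.7883 Myr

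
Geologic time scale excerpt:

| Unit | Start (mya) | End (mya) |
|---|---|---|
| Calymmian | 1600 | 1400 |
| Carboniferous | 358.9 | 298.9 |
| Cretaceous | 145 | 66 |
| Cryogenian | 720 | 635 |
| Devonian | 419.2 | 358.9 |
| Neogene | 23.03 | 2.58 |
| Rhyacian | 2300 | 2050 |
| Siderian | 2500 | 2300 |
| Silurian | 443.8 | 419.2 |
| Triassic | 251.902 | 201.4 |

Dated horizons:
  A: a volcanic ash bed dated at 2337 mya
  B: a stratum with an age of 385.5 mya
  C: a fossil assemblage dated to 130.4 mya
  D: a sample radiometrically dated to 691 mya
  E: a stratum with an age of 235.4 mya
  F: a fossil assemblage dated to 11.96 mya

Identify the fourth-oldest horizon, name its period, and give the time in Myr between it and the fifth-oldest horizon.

Larger Ma means older, so oldest first: A 2337 > D 691 > B 385.5 > E 235.4 > C 130.4 > F 11.96.
Counting 4 along gives E (235.4 Ma); the excerpt puts that inside the Triassic, 251.902–201.4 Ma.
Next in line is C (130.4 Ma), and 235.4 − 130.4 = 105 Myr.

E, in the Triassic; 105 million years to C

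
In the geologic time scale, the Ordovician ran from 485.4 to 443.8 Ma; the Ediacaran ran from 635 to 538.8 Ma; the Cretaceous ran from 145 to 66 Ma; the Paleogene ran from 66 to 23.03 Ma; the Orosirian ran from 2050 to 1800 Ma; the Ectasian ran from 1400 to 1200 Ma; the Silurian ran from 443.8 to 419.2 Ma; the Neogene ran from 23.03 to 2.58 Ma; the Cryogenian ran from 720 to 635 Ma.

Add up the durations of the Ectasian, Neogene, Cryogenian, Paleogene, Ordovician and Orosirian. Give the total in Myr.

Duration is start − end for each: (1400 − 1200) + (23.03 − 2.58) + (720 − 635) + (66 − 23.03) + (485.4 − 443.8) + (2050 − 1800).
That is 200 + 20.45 + 85 + 42.97 + 41.6 + 250, which totals 640.02 million years.

640.02 million years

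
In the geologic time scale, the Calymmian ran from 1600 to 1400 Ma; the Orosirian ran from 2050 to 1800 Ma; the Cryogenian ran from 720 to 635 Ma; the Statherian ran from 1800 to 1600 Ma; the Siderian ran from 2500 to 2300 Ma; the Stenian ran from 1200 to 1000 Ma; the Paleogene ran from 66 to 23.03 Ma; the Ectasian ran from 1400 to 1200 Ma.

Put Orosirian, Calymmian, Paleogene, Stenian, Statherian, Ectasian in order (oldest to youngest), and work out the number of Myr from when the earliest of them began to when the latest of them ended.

Orosirian → Statherian → Calymmian → Ectasian → Stenian → Paleogene; total span 2026.97 Myr

From the excerpt: Orosirian 2050–1800; Calymmian 1600–1400; Paleogene 66–23.03; Stenian 1200–1000; Statherian 1800–1600; Ectasian 1400–1200 (Ma).
Larger Ma is earlier, so the oldest is Orosirian and the youngest is Paleogene; oldest to youngest: Orosirian, Statherian, Calymmian, Ectasian, Stenian, Paleogene.
Oldest start 2050 minus youngest end 23.03 gives 2026.97 Myr overall.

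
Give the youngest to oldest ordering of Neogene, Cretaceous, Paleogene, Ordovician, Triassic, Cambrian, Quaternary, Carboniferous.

Group by era (each group listed oldest first) — Paleozoic: Cambrian, Ordovician, Carboniferous; Mesozoic: Triassic, Cretaceous; Cenozoic: Paleogene, Neogene, Quaternary. The eras run Paleozoic → Mesozoic → Cenozoic. Concatenating the groups in that era order and then reversing gives youngest to oldest.

Quaternary, then Neogene, then Paleogene, then Cretaceous, then Triassic, then Carboniferous, then Ordovician, then Cambrian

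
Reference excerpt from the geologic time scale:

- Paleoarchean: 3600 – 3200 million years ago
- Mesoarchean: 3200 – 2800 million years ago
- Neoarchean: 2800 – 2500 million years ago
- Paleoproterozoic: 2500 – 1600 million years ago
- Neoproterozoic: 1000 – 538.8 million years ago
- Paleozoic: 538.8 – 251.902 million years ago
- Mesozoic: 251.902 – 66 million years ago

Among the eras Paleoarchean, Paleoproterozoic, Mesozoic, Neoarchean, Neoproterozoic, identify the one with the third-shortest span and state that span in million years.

Paleoarchean, 400 million years

Start − end for each: Paleoarchean 3600 − 3200 = 400; Paleoproterozoic 2500 − 1600 = 900; Mesozoic 251.902 − 66 = 185.902; Neoarchean 2800 − 2500 = 300; Neoproterozoic 1000 − 538.8 = 461.2.
Ranking these from shortest: Mesozoic < Neoarchean < Paleoarchean < Neoproterozoic < Paleoproterozoic.
Position 3 in that ranking is Paleoarchean, which lasted 400 Myr.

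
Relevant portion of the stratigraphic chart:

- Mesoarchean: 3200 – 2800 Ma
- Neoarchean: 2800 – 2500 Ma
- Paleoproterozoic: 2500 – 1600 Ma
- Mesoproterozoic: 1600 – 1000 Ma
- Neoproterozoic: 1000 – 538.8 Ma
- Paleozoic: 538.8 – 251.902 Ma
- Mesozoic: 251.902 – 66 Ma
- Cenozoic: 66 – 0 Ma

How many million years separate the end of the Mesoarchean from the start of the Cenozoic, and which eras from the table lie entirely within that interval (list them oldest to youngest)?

The Mesoarchean closes at 2800 Ma and the Cenozoic opens at 66 Ma, so the interval is 2800 − 66 = 2734 Myr.
An era fits inside if it starts at or after 2800 Ma and ends at or before 66 Ma; oldest first that gives Neoarchean, Paleoproterozoic, Mesoproterozoic, Neoproterozoic, Paleozoic, Mesozoic.

2734 million years; Neoarchean, Paleoproterozoic, Mesoproterozoic, Neoproterozoic, Paleozoic, Mesozoic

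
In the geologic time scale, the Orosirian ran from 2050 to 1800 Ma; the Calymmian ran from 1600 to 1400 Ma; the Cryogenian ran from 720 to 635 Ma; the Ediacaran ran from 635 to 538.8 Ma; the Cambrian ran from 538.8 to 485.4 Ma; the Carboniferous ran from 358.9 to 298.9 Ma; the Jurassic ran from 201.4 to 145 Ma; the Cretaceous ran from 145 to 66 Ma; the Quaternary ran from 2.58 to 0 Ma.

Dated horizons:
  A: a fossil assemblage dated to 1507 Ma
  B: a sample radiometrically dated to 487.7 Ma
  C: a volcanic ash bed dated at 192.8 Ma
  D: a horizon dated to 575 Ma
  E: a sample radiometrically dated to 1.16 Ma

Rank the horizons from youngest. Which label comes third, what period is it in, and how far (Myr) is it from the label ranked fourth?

B, in the Cambrian; 87.3 million years to D

Sorted youngest-first by Ma: E (1.16), C (192.8), B (487.7), D (575), A (1507).
The third youngest is B at 487.7 Ma, which lies in 538.8–485.4 Ma: the Cambrian.
The fourth youngest is D at 575 Ma; separation = |487.7 − 575| = 87.3 Myr.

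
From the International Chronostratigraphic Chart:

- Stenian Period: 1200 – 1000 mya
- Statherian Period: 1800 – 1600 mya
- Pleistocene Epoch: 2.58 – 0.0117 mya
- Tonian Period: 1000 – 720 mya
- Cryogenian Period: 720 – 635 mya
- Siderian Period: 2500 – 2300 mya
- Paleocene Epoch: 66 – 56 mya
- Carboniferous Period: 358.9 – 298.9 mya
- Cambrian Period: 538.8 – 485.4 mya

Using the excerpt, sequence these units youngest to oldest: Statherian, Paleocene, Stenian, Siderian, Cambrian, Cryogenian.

The oldest of these is Siderian (starts 2500 Ma) and the youngest is Paleocene (ends 56 Ma).
In between, by decreasing start age: Statherian (1800), Stenian (1200), Cryogenian (720), Cambrian (538.8).
Listing youngest first means reversing that sequence.

Paleocene, then Cambrian, then Cryogenian, then Stenian, then Statherian, then Siderian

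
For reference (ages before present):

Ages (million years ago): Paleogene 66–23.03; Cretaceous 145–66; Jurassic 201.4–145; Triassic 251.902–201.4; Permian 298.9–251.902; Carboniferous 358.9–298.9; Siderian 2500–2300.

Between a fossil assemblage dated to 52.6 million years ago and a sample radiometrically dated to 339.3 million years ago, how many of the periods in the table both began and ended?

4

339.3 Ma sits inside the Carboniferous (358.9–298.9) and 52.6 Ma inside the Paleogene (66–23.03); neither of those is wholly between the two dates.
The listed periods lying completely between them are Permian, Triassic, Jurassic, Cretaceous — 4 in all.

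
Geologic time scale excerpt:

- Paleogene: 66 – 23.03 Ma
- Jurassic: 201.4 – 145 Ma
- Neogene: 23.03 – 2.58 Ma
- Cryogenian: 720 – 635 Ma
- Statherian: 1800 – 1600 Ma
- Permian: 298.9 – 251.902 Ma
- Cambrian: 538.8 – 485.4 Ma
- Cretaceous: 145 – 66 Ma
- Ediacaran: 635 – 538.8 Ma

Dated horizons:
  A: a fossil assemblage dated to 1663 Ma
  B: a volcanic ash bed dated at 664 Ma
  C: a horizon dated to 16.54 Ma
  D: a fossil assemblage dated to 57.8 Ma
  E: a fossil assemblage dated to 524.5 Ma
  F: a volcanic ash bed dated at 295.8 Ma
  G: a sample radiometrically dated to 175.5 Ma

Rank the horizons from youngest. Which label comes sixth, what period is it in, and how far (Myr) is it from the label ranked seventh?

B, in the Cryogenian; 999 million years to A

Smaller Ma means younger, so youngest first: C 16.54 < D 57.8 < G 175.5 < F 295.8 < E 524.5 < B 664 < A 1663.
Counting 6 along gives B (664 Ma); the excerpt puts that inside the Cryogenian, 720–635 Ma.
Next in line is A (1663 Ma), and 1663 − 664 = 999 Myr.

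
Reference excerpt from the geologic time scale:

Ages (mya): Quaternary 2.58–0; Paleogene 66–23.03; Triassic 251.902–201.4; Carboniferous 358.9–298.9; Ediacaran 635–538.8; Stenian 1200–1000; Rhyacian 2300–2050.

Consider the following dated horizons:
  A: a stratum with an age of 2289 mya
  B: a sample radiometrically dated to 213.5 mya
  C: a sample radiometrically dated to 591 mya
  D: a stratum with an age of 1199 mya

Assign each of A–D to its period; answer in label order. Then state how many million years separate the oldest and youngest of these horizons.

A — Rhyacian; B — Triassic; C — Ediacaran; D — Stenian; span 2075.5 million years

Match each age against the start–end ranges in the excerpt: A = 2289 Ma → Rhyacian (2300–2050); B = 213.5 Ma → Triassic (251.902–201.4); C = 591 Ma → Ediacaran (635–538.8); D = 1199 Ma → Stenian (1200–1000).
The largest age is 2289 Ma and the smallest is 213.5 Ma; their difference is 2075.5 Myr.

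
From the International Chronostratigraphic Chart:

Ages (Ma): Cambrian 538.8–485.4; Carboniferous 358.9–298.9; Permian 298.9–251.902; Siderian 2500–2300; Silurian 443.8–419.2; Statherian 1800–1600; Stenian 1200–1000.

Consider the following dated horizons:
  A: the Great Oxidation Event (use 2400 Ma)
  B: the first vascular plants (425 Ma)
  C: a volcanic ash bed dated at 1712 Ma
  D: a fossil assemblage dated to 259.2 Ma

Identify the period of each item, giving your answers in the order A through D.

A: 2400 Ma lies in 2500–2300 Ma, so Siderian.
B: 425 Ma lies in 443.8–419.2 Ma, so Silurian.
C: 1712 Ma lies in 1800–1600 Ma, so Statherian.
D: 259.2 Ma lies in 298.9–251.902 Ma, so Permian.

A — Siderian; B — Silurian; C — Statherian; D — Permian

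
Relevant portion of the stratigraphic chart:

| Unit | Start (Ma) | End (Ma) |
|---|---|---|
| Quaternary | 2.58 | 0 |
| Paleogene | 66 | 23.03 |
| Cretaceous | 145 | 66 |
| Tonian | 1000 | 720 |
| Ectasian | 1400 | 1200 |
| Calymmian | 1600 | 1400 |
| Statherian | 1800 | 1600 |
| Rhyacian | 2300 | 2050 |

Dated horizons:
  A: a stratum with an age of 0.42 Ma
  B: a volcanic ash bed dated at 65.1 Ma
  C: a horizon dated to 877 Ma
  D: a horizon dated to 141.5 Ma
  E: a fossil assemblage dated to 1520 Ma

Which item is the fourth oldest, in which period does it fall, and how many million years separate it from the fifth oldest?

B, in the Paleogene; 64.68 million years to A

Larger Ma means older, so oldest first: E 1520 > C 877 > D 141.5 > B 65.1 > A 0.42.
Counting 4 along gives B (65.1 Ma); the excerpt puts that inside the Paleogene, 66–23.03 Ma.
Next in line is A (0.42 Ma), and 65.1 − 0.42 = 64.68 Myr.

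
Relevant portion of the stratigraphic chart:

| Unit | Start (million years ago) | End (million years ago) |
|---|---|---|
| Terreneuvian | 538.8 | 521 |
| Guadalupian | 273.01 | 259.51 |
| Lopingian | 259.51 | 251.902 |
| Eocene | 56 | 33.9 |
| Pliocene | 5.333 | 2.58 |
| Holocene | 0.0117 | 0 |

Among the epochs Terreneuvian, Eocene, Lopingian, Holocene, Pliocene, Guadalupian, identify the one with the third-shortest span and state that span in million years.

Lopingian, 7.608 million years

Start − end for each: Terreneuvian 538.8 − 521 = 17.8; Eocene 56 − 33.9 = 22.1; Lopingian 259.51 − 251.902 = 7.608; Holocene 0.0117 − 0 = 0.0117; Pliocene 5.333 − 2.58 = 2.753; Guadalupian 273.01 − 259.51 = 13.5.
Ranking these from shortest: Holocene < Pliocene < Lopingian < Guadalupian < Terreneuvian < Eocene.
Position 3 in that ranking is Lopingian, which lasted 7.608 Myr.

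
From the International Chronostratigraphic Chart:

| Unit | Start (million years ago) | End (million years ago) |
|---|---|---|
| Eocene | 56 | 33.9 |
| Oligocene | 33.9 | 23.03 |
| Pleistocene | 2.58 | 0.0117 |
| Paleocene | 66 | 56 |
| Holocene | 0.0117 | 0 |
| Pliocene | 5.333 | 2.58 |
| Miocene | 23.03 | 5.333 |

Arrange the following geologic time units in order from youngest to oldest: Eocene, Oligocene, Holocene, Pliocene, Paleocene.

Holocene, Pliocene, Oligocene, Eocene, Paleocene

The oldest of these is Paleocene (starts 66 Ma) and the youngest is Holocene (ends 0 Ma).
In between, by decreasing start age: Eocene (56), Oligocene (33.9), Pliocene (5.333).
Listing youngest first means reversing that sequence.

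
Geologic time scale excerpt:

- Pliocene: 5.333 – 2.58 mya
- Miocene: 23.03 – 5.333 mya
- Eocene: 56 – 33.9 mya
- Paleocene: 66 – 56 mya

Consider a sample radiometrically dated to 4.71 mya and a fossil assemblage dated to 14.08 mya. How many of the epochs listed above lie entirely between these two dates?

Checking each listed span, none has both start < 14.08 Ma and end > 4.71 Ma — every epoch straddles one of the two dates or lies outside them — so the count is 0.

0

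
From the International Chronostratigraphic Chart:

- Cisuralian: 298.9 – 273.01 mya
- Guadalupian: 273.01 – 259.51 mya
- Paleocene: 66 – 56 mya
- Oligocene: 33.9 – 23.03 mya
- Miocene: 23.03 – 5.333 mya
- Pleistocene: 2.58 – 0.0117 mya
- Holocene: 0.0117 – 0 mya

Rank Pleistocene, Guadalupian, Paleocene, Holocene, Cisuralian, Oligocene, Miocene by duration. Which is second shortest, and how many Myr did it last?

Durations: Pleistocene 2.5683; Guadalupian 13.5; Paleocene 10; Holocene 0.0117; Cisuralian 25.89; Oligocene 10.87; Miocene 17.697 Myr.
Sorted shortest-first: Holocene (0.0117), Pleistocene (2.5683), Paleocene (10), Oligocene (10.87), Guadalupian (13.5), Miocene (17.697), Cisuralian (25.89).
The second shortest is Pleistocene at 2.5683 Myr.

Pleistocene, 2.5683 million years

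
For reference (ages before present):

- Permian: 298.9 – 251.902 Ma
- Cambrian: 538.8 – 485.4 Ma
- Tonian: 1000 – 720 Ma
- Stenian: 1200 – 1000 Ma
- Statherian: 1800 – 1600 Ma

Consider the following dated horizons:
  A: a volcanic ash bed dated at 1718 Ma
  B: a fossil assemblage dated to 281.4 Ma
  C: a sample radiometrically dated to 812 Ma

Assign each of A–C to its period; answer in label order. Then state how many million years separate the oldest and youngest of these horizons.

A — Statherian; B — Permian; C — Tonian; span 1436.6 million years

A: 1718 Ma lies in 1800–1600 Ma, so Statherian.
B: 281.4 Ma lies in 298.9–251.902 Ma, so Permian.
C: 812 Ma lies in 1000–720 Ma, so Tonian.
Oldest = 1718 Ma, youngest = 281.4 Ma → span 1436.6 Myr.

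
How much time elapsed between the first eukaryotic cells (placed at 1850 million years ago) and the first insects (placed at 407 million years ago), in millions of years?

1443 million years

1850 − 407 = 1443 million years.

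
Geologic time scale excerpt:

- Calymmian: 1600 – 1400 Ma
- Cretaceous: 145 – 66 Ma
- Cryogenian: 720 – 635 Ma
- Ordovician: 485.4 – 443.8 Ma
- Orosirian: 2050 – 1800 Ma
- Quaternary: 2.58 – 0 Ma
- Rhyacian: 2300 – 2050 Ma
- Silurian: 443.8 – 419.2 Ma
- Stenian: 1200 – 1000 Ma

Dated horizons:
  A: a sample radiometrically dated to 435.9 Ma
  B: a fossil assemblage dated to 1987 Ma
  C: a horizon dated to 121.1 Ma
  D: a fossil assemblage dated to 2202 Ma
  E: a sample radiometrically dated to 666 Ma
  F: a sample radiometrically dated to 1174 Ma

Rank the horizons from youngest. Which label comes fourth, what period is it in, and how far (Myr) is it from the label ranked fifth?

F, in the Stenian; 813 million years to B

Sorted youngest-first by Ma: C (121.1), A (435.9), E (666), F (1174), B (1987), D (2202).
The fourth youngest is F at 1174 Ma, which lies in 1200–1000 Ma: the Stenian.
The fifth youngest is B at 1987 Ma; separation = |1174 − 1987| = 813 Myr.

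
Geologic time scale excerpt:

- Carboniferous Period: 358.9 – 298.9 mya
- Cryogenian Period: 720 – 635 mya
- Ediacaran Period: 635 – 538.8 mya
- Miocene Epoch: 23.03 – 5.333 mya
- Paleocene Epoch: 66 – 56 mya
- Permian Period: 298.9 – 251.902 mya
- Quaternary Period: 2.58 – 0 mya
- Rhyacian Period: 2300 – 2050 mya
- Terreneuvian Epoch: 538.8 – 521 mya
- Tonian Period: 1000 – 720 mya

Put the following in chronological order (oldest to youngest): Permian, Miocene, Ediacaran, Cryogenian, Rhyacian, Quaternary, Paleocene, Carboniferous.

Rhyacian → Cryogenian → Ediacaran → Carboniferous → Permian → Paleocene → Miocene → Quaternary

Sorting by start age (descending Ma, since larger Ma = older): Rhyacian start 2300, Cryogenian start 720, Ediacaran start 635, Carboniferous start 358.9, Permian start 298.9, Paleocene start 66, Miocene start 23.03, Quaternary start 2.58.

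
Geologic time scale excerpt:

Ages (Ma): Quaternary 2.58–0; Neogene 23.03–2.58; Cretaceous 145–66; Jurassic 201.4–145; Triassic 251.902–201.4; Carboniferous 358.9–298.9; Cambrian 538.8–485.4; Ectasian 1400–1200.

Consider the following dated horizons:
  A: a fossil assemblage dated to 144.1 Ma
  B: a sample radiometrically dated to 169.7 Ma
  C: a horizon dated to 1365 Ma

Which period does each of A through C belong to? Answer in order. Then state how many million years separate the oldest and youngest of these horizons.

A — Cretaceous; B — Jurassic; C — Ectasian; span 1220.9 million years

A: 144.1 Ma lies in 145–66 Ma, so Cretaceous.
B: 169.7 Ma lies in 201.4–145 Ma, so Jurassic.
C: 1365 Ma lies in 1400–1200 Ma, so Ectasian.
Oldest = 1365 Ma, youngest = 144.1 Ma → span 1220.9 Myr.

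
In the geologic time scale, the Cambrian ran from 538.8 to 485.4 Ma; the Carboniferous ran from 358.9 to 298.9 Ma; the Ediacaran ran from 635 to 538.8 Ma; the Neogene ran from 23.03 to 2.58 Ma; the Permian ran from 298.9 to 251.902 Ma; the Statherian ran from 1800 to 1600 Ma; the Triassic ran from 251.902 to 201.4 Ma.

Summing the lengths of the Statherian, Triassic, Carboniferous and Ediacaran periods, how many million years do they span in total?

406.702 million years

Duration is start − end for each: (1800 − 1600) + (251.902 − 201.4) + (358.9 − 298.9) + (635 − 538.8).
That is 200 + 50.502 + 60 + 96.2, which totals 406.702 million years.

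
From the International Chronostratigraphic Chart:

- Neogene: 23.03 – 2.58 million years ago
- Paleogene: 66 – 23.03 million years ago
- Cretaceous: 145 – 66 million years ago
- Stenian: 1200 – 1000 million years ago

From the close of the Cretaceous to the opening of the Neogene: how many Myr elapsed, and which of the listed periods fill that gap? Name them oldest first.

End of Cretaceous = 66 Ma; start of Neogene = 23.03 Ma.
Gap = 66 − 23.03 = 42.97 Myr.
Periods wholly inside 66–23.03 Ma: Paleogene (66–23.03).

42.97 million years; Paleogene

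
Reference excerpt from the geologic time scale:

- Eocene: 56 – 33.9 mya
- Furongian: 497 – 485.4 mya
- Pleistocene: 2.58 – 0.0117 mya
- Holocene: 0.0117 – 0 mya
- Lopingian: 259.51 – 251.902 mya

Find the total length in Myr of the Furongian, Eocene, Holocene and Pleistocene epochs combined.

Each duration: Furongian = 11.6; Eocene = 22.1; Holocene = 0.0117; Pleistocene = 2.5683.
Sum: 11.6 + 22.1 + 0.0117 + 2.5683 = 36.28 Myr.

36.28 million years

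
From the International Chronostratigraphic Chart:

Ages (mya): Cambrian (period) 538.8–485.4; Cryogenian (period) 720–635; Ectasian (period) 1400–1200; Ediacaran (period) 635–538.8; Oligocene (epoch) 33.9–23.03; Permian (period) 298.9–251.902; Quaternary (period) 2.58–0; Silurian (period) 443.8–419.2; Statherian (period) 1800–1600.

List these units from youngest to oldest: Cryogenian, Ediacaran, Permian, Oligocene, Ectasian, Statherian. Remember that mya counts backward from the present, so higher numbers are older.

Oligocene → Permian → Ediacaran → Cryogenian → Ectasian → Statherian

Sorting by start age (ascending Ma, since larger Ma = older): Oligocene began 33.9, Permian began 298.9, Ediacaran began 635, Cryogenian began 720, Ectasian began 1400, Statherian began 1800.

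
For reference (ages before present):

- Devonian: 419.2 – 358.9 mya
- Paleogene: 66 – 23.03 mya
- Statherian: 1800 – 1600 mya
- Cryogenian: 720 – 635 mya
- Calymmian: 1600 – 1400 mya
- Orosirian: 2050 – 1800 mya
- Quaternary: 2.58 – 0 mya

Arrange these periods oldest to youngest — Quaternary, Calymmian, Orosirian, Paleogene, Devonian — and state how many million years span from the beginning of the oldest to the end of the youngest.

Orosirian → Calymmian → Devonian → Paleogene → Quaternary; total span 2050 Myr

Start ages (Ma): Orosirian 2050, Calymmian 1600, Devonian 419.2, Paleogene 66, Quaternary 2.58.
Ordered oldest to youngest: Orosirian, Calymmian, Devonian, Paleogene, Quaternary.
Span = 2050 − 0 = 2050 Myr.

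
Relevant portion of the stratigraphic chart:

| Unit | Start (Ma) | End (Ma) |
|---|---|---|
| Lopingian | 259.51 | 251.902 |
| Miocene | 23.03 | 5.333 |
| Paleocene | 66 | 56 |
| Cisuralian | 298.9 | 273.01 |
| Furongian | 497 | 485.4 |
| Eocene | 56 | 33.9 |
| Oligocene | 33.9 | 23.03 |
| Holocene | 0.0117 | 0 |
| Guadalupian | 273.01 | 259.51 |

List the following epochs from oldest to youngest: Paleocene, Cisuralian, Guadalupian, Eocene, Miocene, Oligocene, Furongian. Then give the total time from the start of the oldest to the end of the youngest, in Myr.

Furongian → Cisuralian → Guadalupian → Paleocene → Eocene → Oligocene → Miocene; total span 491.667 Myr

Start ages (Ma): Furongian 497, Cisuralian 298.9, Guadalupian 273.01, Paleocene 66, Eocene 56, Oligocene 33.9, Miocene 23.03.
Ordered oldest to youngest: Furongian, Cisuralian, Guadalupian, Paleocene, Eocene, Oligocene, Miocene.
Span = 497 − 5.333 = 491.667 Myr.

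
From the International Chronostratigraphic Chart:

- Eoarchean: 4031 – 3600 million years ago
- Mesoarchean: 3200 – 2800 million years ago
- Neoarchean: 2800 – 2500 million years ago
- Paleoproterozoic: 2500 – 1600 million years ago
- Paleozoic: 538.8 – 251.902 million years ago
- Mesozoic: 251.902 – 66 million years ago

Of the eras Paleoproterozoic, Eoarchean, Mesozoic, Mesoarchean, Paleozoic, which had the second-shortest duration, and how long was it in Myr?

Start − end for each: Paleoproterozoic 2500 − 1600 = 900; Eoarchean 4031 − 3600 = 431; Mesozoic 251.902 − 66 = 185.902; Mesoarchean 3200 − 2800 = 400; Paleozoic 538.8 − 251.902 = 286.898.
Ranking these from shortest: Mesozoic < Paleozoic < Mesoarchean < Eoarchean < Paleoproterozoic.
Position 2 in that ranking is Paleozoic, which lasted 286.898 Myr.

Paleozoic, 286.898 million years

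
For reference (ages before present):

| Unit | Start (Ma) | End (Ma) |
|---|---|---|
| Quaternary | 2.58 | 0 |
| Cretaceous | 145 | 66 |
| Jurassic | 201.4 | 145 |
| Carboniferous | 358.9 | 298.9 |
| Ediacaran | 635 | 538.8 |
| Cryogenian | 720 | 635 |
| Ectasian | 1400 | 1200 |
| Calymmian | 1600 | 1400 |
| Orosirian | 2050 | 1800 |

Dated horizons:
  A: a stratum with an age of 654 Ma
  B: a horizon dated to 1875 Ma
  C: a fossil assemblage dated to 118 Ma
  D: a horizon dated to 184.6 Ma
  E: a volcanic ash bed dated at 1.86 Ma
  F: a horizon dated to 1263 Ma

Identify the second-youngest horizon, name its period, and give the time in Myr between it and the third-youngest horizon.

Sorted youngest-first by Ma: E (1.86), C (118), D (184.6), A (654), F (1263), B (1875).
The second youngest is C at 118 Ma, which lies in 145–66 Ma: the Cretaceous.
The third youngest is D at 184.6 Ma; separation = |118 − 184.6| = 66.6 Myr.

C, in the Cretaceous; 66.6 million years to D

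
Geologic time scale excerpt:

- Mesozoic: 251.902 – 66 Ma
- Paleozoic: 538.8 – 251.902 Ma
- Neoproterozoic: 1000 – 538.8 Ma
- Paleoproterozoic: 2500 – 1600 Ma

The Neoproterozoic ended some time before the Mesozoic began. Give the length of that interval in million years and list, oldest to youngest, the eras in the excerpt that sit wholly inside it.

The Neoproterozoic closes at 538.8 Ma and the Mesozoic opens at 251.902 Ma, so the interval is 538.8 − 251.902 = 286.898 Myr.
An era fits inside if it starts at or after 538.8 Ma and ends at or before 251.902 Ma; oldest first that gives Paleozoic.

286.898 million years; Paleozoic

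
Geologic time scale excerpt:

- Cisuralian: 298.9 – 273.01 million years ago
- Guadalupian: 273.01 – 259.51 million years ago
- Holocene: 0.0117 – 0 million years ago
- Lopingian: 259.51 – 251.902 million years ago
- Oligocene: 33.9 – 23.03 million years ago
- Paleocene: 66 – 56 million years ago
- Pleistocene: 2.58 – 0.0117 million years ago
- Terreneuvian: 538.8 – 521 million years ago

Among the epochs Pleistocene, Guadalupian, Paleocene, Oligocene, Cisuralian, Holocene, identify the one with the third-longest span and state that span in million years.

Oligocene, 10.87 million years

Start − end for each: Pleistocene 2.58 − 0.0117 = 2.5683; Guadalupian 273.01 − 259.51 = 13.5; Paleocene 66 − 56 = 10; Oligocene 33.9 − 23.03 = 10.87; Cisuralian 298.9 − 273.01 = 25.89; Holocene 0.0117 − 0 = 0.0117.
Ranking these from longest: Cisuralian > Guadalupian > Oligocene > Paleocene > Pleistocene > Holocene.
Position 3 in that ranking is Oligocene, which lasted 10.87 Myr.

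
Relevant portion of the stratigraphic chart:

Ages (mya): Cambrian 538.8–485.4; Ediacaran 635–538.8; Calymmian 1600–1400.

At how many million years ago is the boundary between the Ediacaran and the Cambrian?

538.8 mya

The Ediacaran ends and the Cambrian begins at 538.8 mya.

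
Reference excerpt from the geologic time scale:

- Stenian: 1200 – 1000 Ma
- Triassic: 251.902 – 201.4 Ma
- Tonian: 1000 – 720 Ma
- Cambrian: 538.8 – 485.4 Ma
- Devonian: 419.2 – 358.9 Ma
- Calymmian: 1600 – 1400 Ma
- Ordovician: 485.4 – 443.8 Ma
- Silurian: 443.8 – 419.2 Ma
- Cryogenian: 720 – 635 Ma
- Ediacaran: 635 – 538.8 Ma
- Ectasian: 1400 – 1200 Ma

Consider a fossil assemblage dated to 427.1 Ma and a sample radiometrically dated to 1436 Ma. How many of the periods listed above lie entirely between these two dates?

The older date is 1436 Ma and the younger is 427.1 Ma.
Periods with start < 1436 and end > 427.1 Ma: Ectasian (1400–1200), Stenian (1200–1000), Tonian (1000–720), Cryogenian (720–635), Ediacaran (635–538.8), Cambrian (538.8–485.4), Ordovician (485.4–443.8).
That is 7 complete periods.

7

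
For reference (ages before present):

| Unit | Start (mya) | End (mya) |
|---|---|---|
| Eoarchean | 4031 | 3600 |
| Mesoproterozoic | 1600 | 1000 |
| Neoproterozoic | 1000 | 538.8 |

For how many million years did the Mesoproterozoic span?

1600 − 1000 = 600 million years.

600 million years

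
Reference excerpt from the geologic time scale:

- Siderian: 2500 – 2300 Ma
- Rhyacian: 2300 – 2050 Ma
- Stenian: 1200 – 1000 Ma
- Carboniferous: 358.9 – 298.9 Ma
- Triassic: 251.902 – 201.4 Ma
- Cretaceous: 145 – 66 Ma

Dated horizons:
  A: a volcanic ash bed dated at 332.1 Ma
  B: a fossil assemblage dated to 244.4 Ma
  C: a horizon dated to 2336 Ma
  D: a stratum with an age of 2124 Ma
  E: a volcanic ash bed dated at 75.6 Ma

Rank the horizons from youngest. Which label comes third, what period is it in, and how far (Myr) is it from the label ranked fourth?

A, in the Carboniferous; 1791.9 million years to D

Smaller Ma means younger, so youngest first: E 75.6 < B 244.4 < A 332.1 < D 2124 < C 2336.
Counting 3 along gives A (332.1 Ma); the excerpt puts that inside the Carboniferous, 358.9–298.9 Ma.
Next in line is D (2124 Ma), and 2124 − 332.1 = 1791.9 Myr.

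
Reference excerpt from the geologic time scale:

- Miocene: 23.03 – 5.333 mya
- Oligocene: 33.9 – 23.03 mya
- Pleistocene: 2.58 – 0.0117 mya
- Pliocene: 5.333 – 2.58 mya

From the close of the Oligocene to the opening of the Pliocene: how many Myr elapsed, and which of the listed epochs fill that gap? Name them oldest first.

End of Oligocene = 23.03 Ma; start of Pliocene = 5.333 Ma.
Gap = 23.03 − 5.333 = 17.697 Myr.
Epochs wholly inside 23.03–5.333 Ma: Miocene (23.03–5.333).

17.697 million years; Miocene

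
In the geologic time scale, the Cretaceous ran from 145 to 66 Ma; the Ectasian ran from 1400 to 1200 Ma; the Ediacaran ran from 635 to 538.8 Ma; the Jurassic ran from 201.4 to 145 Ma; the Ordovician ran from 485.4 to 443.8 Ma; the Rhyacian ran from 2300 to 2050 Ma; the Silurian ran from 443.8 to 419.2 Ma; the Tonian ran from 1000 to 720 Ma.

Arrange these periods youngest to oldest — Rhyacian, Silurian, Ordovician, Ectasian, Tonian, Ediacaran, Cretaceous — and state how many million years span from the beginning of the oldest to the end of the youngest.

Start ages (Ma): Rhyacian 2300, Ectasian 1400, Tonian 1000, Ediacaran 635, Ordovician 485.4, Silurian 443.8, Cretaceous 145.
Ordered youngest to oldest: Cretaceous, Silurian, Ordovician, Ediacaran, Tonian, Ectasian, Rhyacian.
Span = 2300 − 66 = 2234 Myr.

Cretaceous → Silurian → Ordovician → Ediacaran → Tonian → Ectasian → Rhyacian; total span 2234 Myr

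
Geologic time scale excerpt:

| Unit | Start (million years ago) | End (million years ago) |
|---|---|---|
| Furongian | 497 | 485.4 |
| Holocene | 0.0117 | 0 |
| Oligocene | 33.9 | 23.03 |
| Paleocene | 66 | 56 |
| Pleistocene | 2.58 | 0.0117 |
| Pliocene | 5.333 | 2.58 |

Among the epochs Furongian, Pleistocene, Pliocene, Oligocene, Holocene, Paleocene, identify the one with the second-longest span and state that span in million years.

Start − end for each: Furongian 497 − 485.4 = 11.6; Pleistocene 2.58 − 0.0117 = 2.5683; Pliocene 5.333 − 2.58 = 2.753; Oligocene 33.9 − 23.03 = 10.87; Holocene 0.0117 − 0 = 0.0117; Paleocene 66 − 56 = 10.
Ranking these from longest: Furongian > Oligocene > Paleocene > Pliocene > Pleistocene > Holocene.
Position 2 in that ranking is Oligocene, which lasted 10.87 Myr.

Oligocene, 10.87 million years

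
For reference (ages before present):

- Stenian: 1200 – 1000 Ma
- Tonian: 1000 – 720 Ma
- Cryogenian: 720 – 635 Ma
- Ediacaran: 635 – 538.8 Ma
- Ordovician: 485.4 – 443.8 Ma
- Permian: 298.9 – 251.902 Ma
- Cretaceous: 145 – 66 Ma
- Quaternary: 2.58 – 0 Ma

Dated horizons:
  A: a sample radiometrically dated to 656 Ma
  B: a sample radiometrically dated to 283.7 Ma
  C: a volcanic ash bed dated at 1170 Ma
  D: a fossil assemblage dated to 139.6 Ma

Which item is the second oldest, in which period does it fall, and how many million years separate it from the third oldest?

Sorted oldest-first by Ma: C (1170), A (656), B (283.7), D (139.6).
The second oldest is A at 656 Ma, which lies in 720–635 Ma: the Cryogenian.
The third oldest is B at 283.7 Ma; separation = |656 − 283.7| = 372.3 Myr.

A, in the Cryogenian; 372.3 million years to B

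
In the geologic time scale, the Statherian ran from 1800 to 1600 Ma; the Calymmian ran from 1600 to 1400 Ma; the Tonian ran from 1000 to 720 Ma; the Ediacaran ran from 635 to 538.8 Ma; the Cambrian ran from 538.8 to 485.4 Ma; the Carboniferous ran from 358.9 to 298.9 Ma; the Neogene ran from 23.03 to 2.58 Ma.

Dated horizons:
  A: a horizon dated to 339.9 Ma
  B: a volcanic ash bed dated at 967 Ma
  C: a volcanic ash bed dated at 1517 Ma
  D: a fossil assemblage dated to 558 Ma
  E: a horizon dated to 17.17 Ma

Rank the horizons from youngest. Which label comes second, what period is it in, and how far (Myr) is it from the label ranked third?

A, in the Carboniferous; 218.1 million years to D

Sorted youngest-first by Ma: E (17.17), A (339.9), D (558), B (967), C (1517).
The second youngest is A at 339.9 Ma, which lies in 358.9–298.9 Ma: the Carboniferous.
The third youngest is D at 558 Ma; separation = |339.9 − 558| = 218.1 Myr.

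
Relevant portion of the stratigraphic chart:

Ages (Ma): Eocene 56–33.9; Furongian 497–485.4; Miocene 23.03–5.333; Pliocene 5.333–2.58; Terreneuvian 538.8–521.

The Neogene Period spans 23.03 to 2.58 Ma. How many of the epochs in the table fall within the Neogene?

Epochs inside 23.03–2.58 Ma: Miocene, Pliocene — 2 in total.

2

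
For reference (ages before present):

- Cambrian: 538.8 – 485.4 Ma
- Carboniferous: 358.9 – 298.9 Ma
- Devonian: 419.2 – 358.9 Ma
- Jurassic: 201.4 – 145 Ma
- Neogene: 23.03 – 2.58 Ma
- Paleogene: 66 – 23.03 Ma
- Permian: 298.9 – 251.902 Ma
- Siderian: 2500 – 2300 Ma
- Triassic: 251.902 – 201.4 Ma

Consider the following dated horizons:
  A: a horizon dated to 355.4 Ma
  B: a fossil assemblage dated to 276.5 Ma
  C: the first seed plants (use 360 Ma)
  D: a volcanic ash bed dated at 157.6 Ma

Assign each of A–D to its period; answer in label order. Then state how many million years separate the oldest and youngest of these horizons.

A — Carboniferous; B — Permian; C — Devonian; D — Jurassic; span 202.4 million years

Match each age against the start–end ranges in the excerpt: A = 355.4 Ma → Carboniferous (358.9–298.9); B = 276.5 Ma → Permian (298.9–251.902); C = 360 Ma → Devonian (419.2–358.9); D = 157.6 Ma → Jurassic (201.4–145).
The largest age is 360 Ma and the smallest is 157.6 Ma; their difference is 202.4 Myr.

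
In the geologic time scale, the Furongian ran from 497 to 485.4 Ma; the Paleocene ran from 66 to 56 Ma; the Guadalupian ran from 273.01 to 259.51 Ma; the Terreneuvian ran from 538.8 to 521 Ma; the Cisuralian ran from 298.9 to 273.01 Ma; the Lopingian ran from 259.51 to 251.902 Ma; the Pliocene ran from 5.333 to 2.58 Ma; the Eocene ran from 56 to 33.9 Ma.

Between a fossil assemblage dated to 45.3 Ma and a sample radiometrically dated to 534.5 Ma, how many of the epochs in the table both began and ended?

The older date is 534.5 Ma and the younger is 45.3 Ma.
Epochs with start < 534.5 and end > 45.3 Ma: Furongian (497–485.4), Cisuralian (298.9–273.01), Guadalupian (273.01–259.51), Lopingian (259.51–251.902), Paleocene (66–56).
That is 5 complete epochs.

5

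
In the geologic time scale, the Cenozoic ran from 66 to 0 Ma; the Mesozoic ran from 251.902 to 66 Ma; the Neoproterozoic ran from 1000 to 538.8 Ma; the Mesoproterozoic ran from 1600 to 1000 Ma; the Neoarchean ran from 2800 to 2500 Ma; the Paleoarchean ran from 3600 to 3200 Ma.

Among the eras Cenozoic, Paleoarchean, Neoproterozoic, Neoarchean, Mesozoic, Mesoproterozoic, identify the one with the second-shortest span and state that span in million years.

Mesozoic, 185.902 million years

Durations: Cenozoic 66; Paleoarchean 400; Neoproterozoic 461.2; Neoarchean 300; Mesozoic 185.902; Mesoproterozoic 600 Myr.
Sorted shortest-first: Cenozoic (66), Mesozoic (185.902), Neoarchean (300), Paleoarchean (400), Neoproterozoic (461.2), Mesoproterozoic (600).
The second shortest is Mesozoic at 185.902 Myr.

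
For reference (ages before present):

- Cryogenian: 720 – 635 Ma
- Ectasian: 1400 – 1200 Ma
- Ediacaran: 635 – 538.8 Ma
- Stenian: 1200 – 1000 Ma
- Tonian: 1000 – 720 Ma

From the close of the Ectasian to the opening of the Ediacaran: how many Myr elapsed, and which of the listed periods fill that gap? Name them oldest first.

565 million years; Stenian, Tonian, Cryogenian

The Ectasian closes at 1200 Ma and the Ediacaran opens at 635 Ma, so the interval is 1200 − 635 = 565 Myr.
A period fits inside if it starts at or after 1200 Ma and ends at or before 635 Ma; oldest first that gives Stenian, Tonian, Cryogenian.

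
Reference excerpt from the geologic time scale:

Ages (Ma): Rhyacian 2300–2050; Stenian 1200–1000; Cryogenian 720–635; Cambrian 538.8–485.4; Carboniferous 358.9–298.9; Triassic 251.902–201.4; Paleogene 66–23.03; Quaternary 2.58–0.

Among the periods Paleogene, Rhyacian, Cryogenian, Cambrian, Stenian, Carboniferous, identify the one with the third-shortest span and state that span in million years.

Start − end for each: Paleogene 66 − 23.03 = 42.97; Rhyacian 2300 − 2050 = 250; Cryogenian 720 − 635 = 85; Cambrian 538.8 − 485.4 = 53.4; Stenian 1200 − 1000 = 200; Carboniferous 358.9 − 298.9 = 60.
Ranking these from shortest: Paleogene < Cambrian < Carboniferous < Cryogenian < Stenian < Rhyacian.
Position 3 in that ranking is Carboniferous, which lasted 60 Myr.

Carboniferous, 60 million years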